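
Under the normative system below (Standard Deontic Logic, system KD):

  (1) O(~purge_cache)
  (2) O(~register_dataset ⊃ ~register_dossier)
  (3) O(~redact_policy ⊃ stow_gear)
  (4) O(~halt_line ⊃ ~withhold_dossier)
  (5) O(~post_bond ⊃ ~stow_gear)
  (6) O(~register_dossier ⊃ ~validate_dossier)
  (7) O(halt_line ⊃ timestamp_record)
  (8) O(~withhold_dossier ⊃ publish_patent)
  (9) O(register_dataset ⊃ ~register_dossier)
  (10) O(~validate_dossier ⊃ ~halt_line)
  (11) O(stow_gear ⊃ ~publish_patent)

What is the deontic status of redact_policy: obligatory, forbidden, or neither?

Obligatory

Premises 2 and 9 are O(~register_dataset ⊃ ~register_dossier) and O(register_dataset ⊃ ~register_dossier); every ideal world satisfies ~register_dataset or register_dataset, so in either case ~register_dossier holds — hence O(~register_dossier).
From O(~register_dossier) and premise 6, O(~register_dossier ⊃ ~validate_dossier), we obtain O(~validate_dossier).
Premise 10 is O(~validate_dossier ⊃ ~halt_line); since O(~validate_dossier), deontic closure gives O(~halt_line).
With premise 4, O(~halt_line ⊃ ~withhold_dossier), the K-axiom yields O(~withhold_dossier).
Premise 8 is O(~withhold_dossier ⊃ publish_patent); since O(~withhold_dossier), deontic closure gives O(publish_patent).
Premise 11, O(stow_gear ⊃ ~publish_patent), contraposes to O(publish_patent ⊃ ~stow_gear); with O(publish_patent) we get O(~stow_gear).
Premise 3, O(~redact_policy ⊃ stow_gear), contraposes to O(~stow_gear ⊃ redact_policy); with O(~stow_gear) we get O(redact_policy).
Premises 1, 5, 7 do not contribute to this derivation.
Hence redact_policy is obligatory.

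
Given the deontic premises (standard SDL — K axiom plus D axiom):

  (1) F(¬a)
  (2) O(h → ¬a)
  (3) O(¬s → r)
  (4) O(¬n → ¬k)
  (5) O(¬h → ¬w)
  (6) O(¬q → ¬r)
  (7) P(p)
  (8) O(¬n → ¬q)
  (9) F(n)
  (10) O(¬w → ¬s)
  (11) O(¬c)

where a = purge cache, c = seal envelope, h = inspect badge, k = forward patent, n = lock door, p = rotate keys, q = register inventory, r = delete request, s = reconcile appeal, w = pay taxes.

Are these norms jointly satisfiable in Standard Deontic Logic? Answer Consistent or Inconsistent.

Premise 1 is F(¬a), i.e. O(a).
Premise 2 is O(h → ¬a); contrapositively O(a → ¬h). Since O(a) holds, K gives O(¬h).
Premise 5 is O(¬h → ¬w); since O(¬h), deontic closure gives O(¬w).
Applying K to premise 10 (O(¬w → ¬s)) and O(¬w) yields O(¬s).
From O(¬s) and premise 3, O(¬s → r), we obtain O(r).
Premise 6, O(¬q → ¬r), contraposes to O(r → q); with O(r) we get O(q).
The contrapositive of premise 8 (O(¬n → ¬q)) is O(q → n), and O(q) is already established, so O(n).
However, F(n) at premise 9 amounts to O(¬n).
We now have both O(n) and O(¬n) — n is simultaneously obligatory and forbidden, violating the D-axiom.

Inconsistent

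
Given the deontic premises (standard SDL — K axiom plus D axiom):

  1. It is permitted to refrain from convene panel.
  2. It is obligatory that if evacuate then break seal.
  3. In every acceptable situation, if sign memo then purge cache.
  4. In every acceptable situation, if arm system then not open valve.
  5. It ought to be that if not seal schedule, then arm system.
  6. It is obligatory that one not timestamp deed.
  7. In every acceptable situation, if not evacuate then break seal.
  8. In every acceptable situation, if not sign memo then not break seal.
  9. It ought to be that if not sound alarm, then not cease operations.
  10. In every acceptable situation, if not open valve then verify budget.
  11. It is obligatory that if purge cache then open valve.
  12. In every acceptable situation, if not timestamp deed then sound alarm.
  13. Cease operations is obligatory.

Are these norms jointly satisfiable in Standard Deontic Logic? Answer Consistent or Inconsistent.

Consistent

Premise 9 is O(¬sound_alarm → ¬cease_operations), but O(¬sound_alarm) is not derivable from the premises, so it does not yield O(¬cease_operations).
So O(¬cease_operations) is not derivable, and the apparent clash with O(cease_operations) does not arise.
A world satisfying every obligation exists (e.g. arm_system=false, break_seal=true, cease_operations=true, convene_panel=false, evacuate=false, open_valve=true, purge_cache=true, seal_schedule=true, sign_memo=true, sound_alarm=true, timestamp_deed=false, verify_budget=false); no atom is both obligatory and forbidden, so the set is consistent.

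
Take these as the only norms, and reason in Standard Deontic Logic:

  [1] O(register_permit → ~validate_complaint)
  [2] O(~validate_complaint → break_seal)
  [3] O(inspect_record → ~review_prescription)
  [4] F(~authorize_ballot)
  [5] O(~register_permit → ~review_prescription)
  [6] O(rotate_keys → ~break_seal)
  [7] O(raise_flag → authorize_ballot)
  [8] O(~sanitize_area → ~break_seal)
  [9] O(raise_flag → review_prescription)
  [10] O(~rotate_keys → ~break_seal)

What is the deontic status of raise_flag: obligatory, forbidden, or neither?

By case analysis on rotate_keys: premise 6 gives O(rotate_keys → ~break_seal) and premise 10 gives O(~rotate_keys → ~break_seal), so O(~break_seal) either way.
Premise 2, O(~validate_complaint → break_seal), contraposes to O(~break_seal → validate_complaint); with O(~break_seal) we get O(validate_complaint).
The contrapositive of premise 1 (O(register_permit → ~validate_complaint)) is O(validate_complaint → ~register_permit), and O(validate_complaint) is already established, so O(~register_permit).
Premise 5 is O(~register_permit → ~review_prescription); since O(~register_permit), deontic closure gives O(~review_prescription).
Premise 9 is O(raise_flag → review_prescription); contrapositively O(~review_prescription → ~raise_flag). Since O(~review_prescription) holds, K gives O(~raise_flag).
Premises 3, 4, 7, 8 do not contribute to this derivation.
Thus O(~raise_flag), which is F(raise_flag): raise_flag is forbidden.

Forbidden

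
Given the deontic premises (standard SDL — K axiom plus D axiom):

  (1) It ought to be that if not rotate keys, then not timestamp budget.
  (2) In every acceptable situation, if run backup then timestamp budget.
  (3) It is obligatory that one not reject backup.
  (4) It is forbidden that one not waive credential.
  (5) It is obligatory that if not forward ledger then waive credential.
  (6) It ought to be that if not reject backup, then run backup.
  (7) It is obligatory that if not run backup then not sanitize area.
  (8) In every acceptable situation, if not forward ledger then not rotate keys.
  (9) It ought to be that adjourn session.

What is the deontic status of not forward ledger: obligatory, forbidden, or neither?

From premise 3 we have O(¬reject_backup).
Premise 6 is O(¬reject_backup → run_backup); since O(¬reject_backup), deontic closure gives O(run_backup).
With premise 2, O(run_backup → timestamp_budget), the K-axiom yields O(timestamp_budget).
Premise 1 is O(¬rotate_keys → ¬timestamp_budget); contrapositively O(timestamp_budget → rotate_keys). Since O(timestamp_budget) holds, K gives O(rotate_keys).
The contrapositive of premise 8 (O(¬forward_ledger → ¬rotate_keys)) is O(rotate_keys → forward_ledger), and O(rotate_keys) is already established, so O(forward_ledger).
Premises 4, 5, 7, 9 do not contribute to this derivation.
Thus O(forward_ledger), which is F(¬forward_ledger): ¬forward_ledger is forbidden.

Forbidden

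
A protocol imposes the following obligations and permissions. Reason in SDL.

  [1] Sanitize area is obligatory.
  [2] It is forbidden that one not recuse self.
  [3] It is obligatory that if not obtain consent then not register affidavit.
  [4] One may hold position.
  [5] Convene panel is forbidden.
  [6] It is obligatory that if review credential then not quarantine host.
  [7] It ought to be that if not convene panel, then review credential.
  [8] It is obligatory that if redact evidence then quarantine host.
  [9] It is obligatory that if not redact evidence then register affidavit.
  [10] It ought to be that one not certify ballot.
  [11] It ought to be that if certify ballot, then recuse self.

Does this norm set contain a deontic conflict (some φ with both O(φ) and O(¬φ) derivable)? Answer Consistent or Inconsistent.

Consistent

Premise 11 is O(certify_ballot → recuse_self); even if O(recuse_self) held, inferring O(certify_ballot) would be affirming the consequent — invalid.
So O(certify_ballot) is not derivable, and the apparent clash with O(¬certify_ballot) does not arise.
A world satisfying every obligation exists (e.g. certify_ballot=false, convene_panel=false, hold_position=false, obtain_consent=true, quarantine_host=false, recuse_self=true, redact_evidence=false, register_affidavit=true, review_credential=true, sanitize_area=true); no atom is both obligatory and forbidden, so the set is consistent.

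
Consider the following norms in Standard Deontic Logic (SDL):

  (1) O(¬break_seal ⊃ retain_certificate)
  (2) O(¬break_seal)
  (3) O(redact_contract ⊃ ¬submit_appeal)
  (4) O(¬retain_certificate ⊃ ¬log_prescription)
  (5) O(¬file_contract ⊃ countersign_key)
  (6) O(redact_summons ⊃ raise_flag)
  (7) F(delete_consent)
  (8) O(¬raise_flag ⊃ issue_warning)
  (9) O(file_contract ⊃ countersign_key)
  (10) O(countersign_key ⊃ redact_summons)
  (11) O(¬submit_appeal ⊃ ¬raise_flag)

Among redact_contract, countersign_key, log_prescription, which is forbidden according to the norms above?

Premises 5 and 9 cover both cases: O(¬file_contract ⊃ countersign_key) and O(file_contract ⊃ countersign_key). Since ¬file_contract ∨ file_contract is a tautology, O(countersign_key) follows.
With premise 10, O(countersign_key ⊃ redact_summons), the K-axiom yields O(redact_summons).
From O(redact_summons) and premise 6, O(redact_summons ⊃ raise_flag), we obtain O(raise_flag).
Premise 11, O(¬submit_appeal ⊃ ¬raise_flag), contraposes to O(raise_flag ⊃ submit_appeal); with O(raise_flag) we get O(submit_appeal).
Premise 3 is O(redact_contract ⊃ ¬submit_appeal); contrapositively O(submit_appeal ⊃ ¬redact_contract). Since O(submit_appeal) holds, K gives O(¬redact_contract).
So O(¬redact_contract) holds, i.e. redact_contract is forbidden. None of the other listed options is forbidden under the premises.

redact_contract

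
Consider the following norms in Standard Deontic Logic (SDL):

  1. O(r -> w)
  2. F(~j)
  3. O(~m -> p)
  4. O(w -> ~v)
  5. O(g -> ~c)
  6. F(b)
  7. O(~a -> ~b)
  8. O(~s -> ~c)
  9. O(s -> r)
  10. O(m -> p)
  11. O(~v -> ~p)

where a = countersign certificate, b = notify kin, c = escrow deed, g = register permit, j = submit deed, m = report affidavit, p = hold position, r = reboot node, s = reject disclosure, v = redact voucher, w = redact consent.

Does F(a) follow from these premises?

Premise 7 is O(~a -> ~b); even if O(~b) held, inferring O(~a) would be affirming the consequent — invalid.
No other premise forces O(~a). An ideal world satisfying every premise can still have a true, so F(a) is not derivable.

No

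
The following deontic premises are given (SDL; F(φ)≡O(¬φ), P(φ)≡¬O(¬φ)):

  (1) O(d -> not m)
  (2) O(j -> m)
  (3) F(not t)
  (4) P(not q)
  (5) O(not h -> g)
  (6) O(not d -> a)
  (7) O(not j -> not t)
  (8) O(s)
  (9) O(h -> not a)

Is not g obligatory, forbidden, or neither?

Forbidden

F(not t) at premise 3 means O(t).
Premise 7, O(not j -> not t), contraposes to O(t -> j); with O(t) we get O(j).
With premise 2, O(j -> m), the K-axiom yields O(m).
The contrapositive of premise 1 (O(d -> not m)) is O(m -> not d), and O(m) is already established, so O(not d).
From O(not d) and premise 6, O(not d -> a), we obtain O(a).
Premise 9 is O(h -> not a); contrapositively O(a -> not h). Since O(a) holds, K gives O(not h).
With premise 5, O(not h -> g), the K-axiom yields O(g).
Premises 4, 8 do not contribute to this derivation.
Thus O(g), which is F(not g): not g is forbidden.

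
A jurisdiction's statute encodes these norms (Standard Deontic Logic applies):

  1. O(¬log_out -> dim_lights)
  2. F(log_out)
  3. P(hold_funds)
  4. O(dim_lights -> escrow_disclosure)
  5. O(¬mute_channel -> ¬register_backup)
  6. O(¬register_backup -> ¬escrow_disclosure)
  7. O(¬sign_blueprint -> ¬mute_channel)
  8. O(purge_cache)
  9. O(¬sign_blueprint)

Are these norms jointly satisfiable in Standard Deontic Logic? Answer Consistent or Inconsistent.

Premise 2, F(log_out), is equivalent to O(¬log_out).
Premise 1 is O(¬log_out -> dim_lights); since O(¬log_out), deontic closure gives O(dim_lights).
With premise 4, O(dim_lights -> escrow_disclosure), the K-axiom yields O(escrow_disclosure).
The contrapositive of premise 6 (O(¬register_backup -> ¬escrow_disclosure)) is O(escrow_disclosure -> register_backup), and O(escrow_disclosure) is already established, so O(register_backup).
Premise 5, O(¬mute_channel -> ¬register_backup), contraposes to O(register_backup -> mute_channel); with O(register_backup) we get O(mute_channel).
Premise 7 is O(¬sign_blueprint -> ¬mute_channel); contrapositively O(mute_channel -> sign_blueprint). Since O(mute_channel) holds, K gives O(sign_blueprint).
However, premise 9 gives O(¬sign_blueprint).
We now have both O(sign_blueprint) and O(¬sign_blueprint) — sign_blueprint is simultaneously obligatory and forbidden, violating the D-axiom.

Inconsistent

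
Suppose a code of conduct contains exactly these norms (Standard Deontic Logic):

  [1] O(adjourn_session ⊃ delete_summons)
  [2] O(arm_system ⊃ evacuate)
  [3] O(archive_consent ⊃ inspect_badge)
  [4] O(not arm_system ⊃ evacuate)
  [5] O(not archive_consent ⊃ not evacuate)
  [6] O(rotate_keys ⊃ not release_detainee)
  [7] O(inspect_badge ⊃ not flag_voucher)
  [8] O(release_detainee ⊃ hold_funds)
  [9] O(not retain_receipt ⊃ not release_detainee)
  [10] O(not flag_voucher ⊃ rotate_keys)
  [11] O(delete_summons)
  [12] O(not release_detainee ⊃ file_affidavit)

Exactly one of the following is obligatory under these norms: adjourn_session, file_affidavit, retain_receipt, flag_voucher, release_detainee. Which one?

file_affidavit

Premises 4 and 2 cover both cases: O(not arm_system ⊃ evacuate) and O(arm_system ⊃ evacuate). Since not arm_system ∨ arm_system is a tautology, O(evacuate) follows.
The contrapositive of premise 5 (O(not archive_consent ⊃ not evacuate)) is O(evacuate ⊃ archive_consent), and O(evacuate) is already established, so O(archive_consent).
Applying K to premise 3 (O(archive_consent ⊃ inspect_badge)) and O(archive_consent) yields O(inspect_badge).
From O(inspect_badge) and premise 7, O(inspect_badge ⊃ not flag_voucher), we obtain O(not flag_voucher).
With premise 10, O(not flag_voucher ⊃ rotate_keys), the K-axiom yields O(rotate_keys).
Premise 6 is O(rotate_keys ⊃ not release_detainee); since O(rotate_keys), deontic closure gives O(not release_detainee).
With premise 12, O(not release_detainee ⊃ file_affidavit), the K-axiom yields O(file_affidavit).
So O(file_affidavit) holds — file_affidavit is obligatory. None of the other listed options is made obligatory by any chain of premises.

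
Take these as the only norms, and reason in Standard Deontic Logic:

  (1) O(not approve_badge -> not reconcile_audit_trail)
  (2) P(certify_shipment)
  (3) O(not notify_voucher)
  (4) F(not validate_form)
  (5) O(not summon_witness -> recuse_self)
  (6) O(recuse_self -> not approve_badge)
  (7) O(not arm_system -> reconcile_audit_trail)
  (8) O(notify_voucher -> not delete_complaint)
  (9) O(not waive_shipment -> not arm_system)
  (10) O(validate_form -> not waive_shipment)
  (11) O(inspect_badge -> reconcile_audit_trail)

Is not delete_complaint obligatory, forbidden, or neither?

Premise 8 is O(notify_voucher -> not delete_complaint), but O(notify_voucher) is not derivable from the premises, so it does not yield O(not delete_complaint).
No premise or chain of K-axiom applications forces O(not delete_complaint), and none forces O(delete_complaint). So not delete_complaint is neither obligatory nor forbidden under these norms.

Neither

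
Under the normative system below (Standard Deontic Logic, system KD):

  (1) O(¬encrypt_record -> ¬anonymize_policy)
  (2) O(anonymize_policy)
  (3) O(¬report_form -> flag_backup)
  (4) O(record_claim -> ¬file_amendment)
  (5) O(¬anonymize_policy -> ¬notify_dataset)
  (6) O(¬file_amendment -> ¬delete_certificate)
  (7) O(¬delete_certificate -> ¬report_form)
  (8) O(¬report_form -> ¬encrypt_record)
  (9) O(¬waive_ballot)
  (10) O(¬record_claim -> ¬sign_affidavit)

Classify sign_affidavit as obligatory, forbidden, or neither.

From premise 2 we have O(anonymize_policy).
Premise 1 is O(¬encrypt_record -> ¬anonymize_policy); contrapositively O(anonymize_policy -> encrypt_record). Since O(anonymize_policy) holds, K gives O(encrypt_record).
The contrapositive of premise 8 (O(¬report_form -> ¬encrypt_record)) is O(encrypt_record -> report_form), and O(encrypt_record) is already established, so O(report_form).
Premise 7, O(¬delete_certificate -> ¬report_form), contraposes to O(report_form -> delete_certificate); with O(report_form) we get O(delete_certificate).
Premise 6 is O(¬file_amendment -> ¬delete_certificate); contrapositively O(delete_certificate -> file_amendment). Since O(delete_certificate) holds, K gives O(file_amendment).
Premise 4, O(record_claim -> ¬file_amendment), contraposes to O(file_amendment -> ¬record_claim); with O(file_amendment) we get O(¬record_claim).
Premise 10 is O(¬record_claim -> ¬sign_affidavit); since O(¬record_claim), deontic closure gives O(¬sign_affidavit).
Premises 3, 5, 9 do not contribute to this derivation.
Thus O(¬sign_affidavit), which is F(sign_affidavit): sign_affidavit is forbidden.

Forbidden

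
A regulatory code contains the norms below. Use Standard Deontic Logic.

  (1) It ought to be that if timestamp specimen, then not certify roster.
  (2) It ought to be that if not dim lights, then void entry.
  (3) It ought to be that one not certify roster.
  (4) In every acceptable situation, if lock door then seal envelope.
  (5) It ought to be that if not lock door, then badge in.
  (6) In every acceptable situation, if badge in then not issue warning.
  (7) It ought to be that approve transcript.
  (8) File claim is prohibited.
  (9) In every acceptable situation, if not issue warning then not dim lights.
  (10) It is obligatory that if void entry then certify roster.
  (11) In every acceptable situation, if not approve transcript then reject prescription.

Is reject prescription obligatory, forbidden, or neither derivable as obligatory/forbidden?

Premise 11 is O(¬approve_transcript → reject_prescription), but O(¬approve_transcript) is not derivable from the premises, so it does not yield O(reject_prescription).
No premise or chain of K-axiom applications forces O(reject_prescription), and none forces O(¬reject_prescription). So reject_prescription is neither obligatory nor forbidden under these norms.

Neither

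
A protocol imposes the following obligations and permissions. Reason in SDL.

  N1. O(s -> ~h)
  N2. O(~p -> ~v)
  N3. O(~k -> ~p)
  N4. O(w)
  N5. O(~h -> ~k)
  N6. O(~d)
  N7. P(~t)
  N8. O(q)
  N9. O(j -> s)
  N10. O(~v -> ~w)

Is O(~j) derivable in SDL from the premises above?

Premise 4 gives O(w).
Premise 10 is O(~v -> ~w); contrapositively O(w -> v). Since O(w) holds, K gives O(v).
Premise 2, O(~p -> ~v), contraposes to O(v -> p); with O(v) we get O(p).
The contrapositive of premise 3 (O(~k -> ~p)) is O(p -> k), and O(p) is already established, so O(k).
Premise 5, O(~h -> ~k), contraposes to O(k -> h); with O(k) we get O(h).
Premise 1, O(s -> ~h), contraposes to O(h -> ~s); with O(h) we get O(~s).
The contrapositive of premise 9 (O(j -> s)) is O(~s -> ~j), and O(~s) is already established, so O(~j).
Premises 6, 7, 8 do not contribute to this derivation.
So O(~j) follows.

Yes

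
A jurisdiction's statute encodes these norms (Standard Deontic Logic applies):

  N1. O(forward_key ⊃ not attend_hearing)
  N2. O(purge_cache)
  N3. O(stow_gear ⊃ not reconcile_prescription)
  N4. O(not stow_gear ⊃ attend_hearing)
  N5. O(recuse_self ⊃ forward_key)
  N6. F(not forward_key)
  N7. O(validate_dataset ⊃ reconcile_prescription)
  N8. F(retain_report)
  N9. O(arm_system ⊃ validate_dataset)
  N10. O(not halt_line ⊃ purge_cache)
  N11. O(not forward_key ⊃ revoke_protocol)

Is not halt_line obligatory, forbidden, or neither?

Premise 10 is O(not halt_line ⊃ purge_cache); even if O(purge_cache) held, inferring O(not halt_line) would be affirming the consequent — invalid.
No premise or chain of K-axiom applications forces O(not halt_line), and none forces O(halt_line). So not halt_line is neither obligatory nor forbidden under these norms.

Neither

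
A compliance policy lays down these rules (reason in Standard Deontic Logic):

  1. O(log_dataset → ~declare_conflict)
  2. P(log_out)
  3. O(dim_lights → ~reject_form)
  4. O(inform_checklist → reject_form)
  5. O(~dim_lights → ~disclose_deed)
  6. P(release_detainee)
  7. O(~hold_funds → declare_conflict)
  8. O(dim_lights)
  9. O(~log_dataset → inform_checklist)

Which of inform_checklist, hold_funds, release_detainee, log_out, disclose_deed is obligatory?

From premise 8 we have O(dim_lights).
Premise 3 is O(dim_lights → ~reject_form); since O(dim_lights), deontic closure gives O(~reject_form).
The contrapositive of premise 4 (O(inform_checklist → reject_form)) is O(~reject_form → ~inform_checklist), and O(~reject_form) is already established, so O(~inform_checklist).
The contrapositive of premise 9 (O(~log_dataset → inform_checklist)) is O(~inform_checklist → log_dataset), and O(~inform_checklist) is already established, so O(log_dataset).
Applying K to premise 1 (O(log_dataset → ~declare_conflict)) and O(log_dataset) yields O(~declare_conflict).
The contrapositive of premise 7 (O(~hold_funds → declare_conflict)) is O(~declare_conflict → hold_funds), and O(~declare_conflict) is already established, so O(hold_funds).
So O(hold_funds) holds — hold_funds is obligatory. None of the other listed options is made obligatory by any chain of premises.

hold_funds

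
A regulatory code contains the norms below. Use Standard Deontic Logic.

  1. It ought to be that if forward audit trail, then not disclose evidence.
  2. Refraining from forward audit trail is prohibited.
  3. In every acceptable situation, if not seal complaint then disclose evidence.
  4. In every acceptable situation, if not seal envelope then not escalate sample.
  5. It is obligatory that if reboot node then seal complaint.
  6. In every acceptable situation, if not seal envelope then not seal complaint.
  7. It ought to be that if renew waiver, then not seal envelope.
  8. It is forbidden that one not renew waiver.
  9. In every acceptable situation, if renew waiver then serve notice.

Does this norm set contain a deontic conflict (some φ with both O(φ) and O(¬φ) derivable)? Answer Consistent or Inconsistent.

Inconsistent

F(¬forward_audit_trail) at premise 2 means O(forward_audit_trail).
Applying K to premise 1 (O(forward_audit_trail → ¬disclose_evidence)) and O(forward_audit_trail) yields O(¬disclose_evidence).
Premise 3, O(¬seal_complaint → disclose_evidence), contraposes to O(¬disclose_evidence → seal_complaint); with O(¬disclose_evidence) we get O(seal_complaint).
Premise 6 is O(¬seal_envelope → ¬seal_complaint); contrapositively O(seal_complaint → seal_envelope). Since O(seal_complaint) holds, K gives O(seal_envelope).
The contrapositive of premise 7 (O(renew_waiver → ¬seal_envelope)) is O(seal_envelope → ¬renew_waiver), and O(seal_envelope) is already established, so O(¬renew_waiver).
Yet premise 8 is F(¬renew_waiver), i.e. O(renew_waiver).
We now have both O(¬renew_waiver) and O(renew_waiver) — renew_waiver is simultaneously obligatory and forbidden, violating the D-axiom.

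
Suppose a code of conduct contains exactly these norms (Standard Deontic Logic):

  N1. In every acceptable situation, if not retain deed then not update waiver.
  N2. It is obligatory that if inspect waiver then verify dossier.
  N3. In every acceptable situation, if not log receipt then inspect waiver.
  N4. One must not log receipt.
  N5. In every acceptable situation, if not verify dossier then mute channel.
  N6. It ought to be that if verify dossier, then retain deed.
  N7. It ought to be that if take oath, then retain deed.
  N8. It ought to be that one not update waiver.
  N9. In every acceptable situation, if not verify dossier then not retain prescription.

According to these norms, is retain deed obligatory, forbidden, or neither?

Obligatory

Premise 4 is F(log_receipt), i.e. O(¬log_receipt).
With premise 3, O(¬log_receipt → inspect_waiver), the K-axiom yields O(inspect_waiver).
From O(inspect_waiver) and premise 2, O(inspect_waiver → verify_dossier), we obtain O(verify_dossier).
With premise 6, O(verify_dossier → retain_deed), the K-axiom yields O(retain_deed).
Premises 1, 5, 7, 8, 9 do not contribute to this derivation.
Hence retain_deed is obligatory.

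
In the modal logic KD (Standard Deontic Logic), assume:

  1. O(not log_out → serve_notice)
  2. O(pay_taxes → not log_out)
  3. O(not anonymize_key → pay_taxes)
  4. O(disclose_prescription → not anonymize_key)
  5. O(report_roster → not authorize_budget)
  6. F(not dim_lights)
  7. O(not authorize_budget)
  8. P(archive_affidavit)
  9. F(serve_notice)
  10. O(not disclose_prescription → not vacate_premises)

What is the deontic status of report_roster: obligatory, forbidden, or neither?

Neither

Premise 5 is O(report_roster → not authorize_budget); even if O(not authorize_budget) held, inferring O(report_roster) would be affirming the consequent — invalid.
No premise or chain of K-axiom applications forces O(report_roster), and none forces O(not report_roster). So report_roster is neither obligatory nor forbidden under these norms.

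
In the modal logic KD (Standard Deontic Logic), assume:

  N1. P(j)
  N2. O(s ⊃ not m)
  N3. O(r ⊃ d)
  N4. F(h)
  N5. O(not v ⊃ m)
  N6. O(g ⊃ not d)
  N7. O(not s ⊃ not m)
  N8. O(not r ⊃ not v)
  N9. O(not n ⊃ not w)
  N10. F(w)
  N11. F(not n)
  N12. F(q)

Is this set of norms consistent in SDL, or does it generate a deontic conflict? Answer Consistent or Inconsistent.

Premise 9 is O(not n ⊃ not w); even if O(not w) held, inferring O(not n) would be affirming the consequent — invalid.
So O(not n) is not derivable, and the apparent clash with O(n) does not arise.
A world satisfying every obligation exists (e.g. d=true, g=false, h=false, j=false, m=false, n=true, q=false, r=true, s=false, v=true, w=false); no atom is both obligatory and forbidden, so the set is consistent.

Consistent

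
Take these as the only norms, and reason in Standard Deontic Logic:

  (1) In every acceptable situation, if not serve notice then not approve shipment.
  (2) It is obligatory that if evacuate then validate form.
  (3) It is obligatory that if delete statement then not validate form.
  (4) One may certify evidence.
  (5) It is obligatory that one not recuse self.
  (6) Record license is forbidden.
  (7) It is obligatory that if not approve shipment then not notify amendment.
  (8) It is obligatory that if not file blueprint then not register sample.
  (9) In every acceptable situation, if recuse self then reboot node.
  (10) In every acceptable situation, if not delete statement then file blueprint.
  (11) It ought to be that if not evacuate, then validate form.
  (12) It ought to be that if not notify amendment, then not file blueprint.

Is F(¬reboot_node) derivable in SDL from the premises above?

Premise 9 is O(recuse_self → reboot_node), but O(recuse_self) is not derivable from the premises, so it does not yield O(reboot_node).
No other premise forces O(reboot_node). An ideal world satisfying every premise can still have ¬reboot_node true, so F(¬reboot_node) is not derivable.

No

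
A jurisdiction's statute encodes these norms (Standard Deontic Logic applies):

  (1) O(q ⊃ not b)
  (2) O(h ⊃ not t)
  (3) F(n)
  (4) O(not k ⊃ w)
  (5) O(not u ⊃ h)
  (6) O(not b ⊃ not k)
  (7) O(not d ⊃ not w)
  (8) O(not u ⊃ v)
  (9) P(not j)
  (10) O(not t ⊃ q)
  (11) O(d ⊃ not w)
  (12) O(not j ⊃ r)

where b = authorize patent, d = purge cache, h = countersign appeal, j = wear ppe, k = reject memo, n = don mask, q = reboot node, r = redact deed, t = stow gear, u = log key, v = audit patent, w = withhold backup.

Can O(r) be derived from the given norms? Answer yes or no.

Premise 12 is O(not j ⊃ r), but O(not j) is not derivable from the premises (the permission P(not j) asserts only not O(j), not O(not j)), so it does not yield O(r).
No other premise forces O(r). An ideal world satisfying every premise can still have r false, so O(r) is not derivable.

No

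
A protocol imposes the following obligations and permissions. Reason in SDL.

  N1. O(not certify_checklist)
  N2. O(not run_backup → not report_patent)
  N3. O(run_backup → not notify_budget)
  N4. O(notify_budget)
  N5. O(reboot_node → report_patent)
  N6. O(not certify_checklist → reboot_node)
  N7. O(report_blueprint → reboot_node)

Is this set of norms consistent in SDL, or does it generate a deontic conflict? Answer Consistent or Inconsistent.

Inconsistent

From premise 1 we have O(not certify_checklist).
With premise 6, O(not certify_checklist → reboot_node), the K-axiom yields O(reboot_node).
Premise 5 is O(reboot_node → report_patent); since O(reboot_node), deontic closure gives O(report_patent).
Premise 2 is O(not run_backup → not report_patent); contrapositively O(report_patent → run_backup). Since O(report_patent) holds, K gives O(run_backup).
With premise 3, O(run_backup → not notify_budget), the K-axiom yields O(not notify_budget).
But premise 4 directly asserts O(notify_budget).
We now have both O(not notify_budget) and O(notify_budget) — notify_budget is simultaneously obligatory and forbidden, violating the D-axiom.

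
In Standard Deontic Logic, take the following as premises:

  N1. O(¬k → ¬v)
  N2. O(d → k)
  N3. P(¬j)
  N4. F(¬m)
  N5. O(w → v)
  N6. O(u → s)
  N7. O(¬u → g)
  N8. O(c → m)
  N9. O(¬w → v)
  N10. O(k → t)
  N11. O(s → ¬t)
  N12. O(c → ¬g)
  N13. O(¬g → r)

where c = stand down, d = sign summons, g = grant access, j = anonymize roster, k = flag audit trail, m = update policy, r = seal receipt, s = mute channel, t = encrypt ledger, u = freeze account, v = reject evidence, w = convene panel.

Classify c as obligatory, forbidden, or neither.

Forbidden

Premises 9 and 5 cover both cases: O(¬w → v) and O(w → v). Since ¬w ∨ w is a tautology, O(v) follows.
The contrapositive of premise 1 (O(¬k → ¬v)) is O(v → k), and O(v) is already established, so O(k).
Applying K to premise 10 (O(k → t)) and O(k) yields O(t).
Premise 11 is O(s → ¬t); contrapositively O(t → ¬s). Since O(t) holds, K gives O(¬s).
Premise 6 is O(u → s); contrapositively O(¬s → ¬u). Since O(¬s) holds, K gives O(¬u).
Applying K to premise 7 (O(¬u → g)) and O(¬u) yields O(g).
Premise 12 is O(c → ¬g); contrapositively O(g → ¬c). Since O(g) holds, K gives O(¬c).
Premises 2, 3, 4, 8, 13 do not contribute to this derivation.
Thus O(¬c), which is F(c): c is forbidden.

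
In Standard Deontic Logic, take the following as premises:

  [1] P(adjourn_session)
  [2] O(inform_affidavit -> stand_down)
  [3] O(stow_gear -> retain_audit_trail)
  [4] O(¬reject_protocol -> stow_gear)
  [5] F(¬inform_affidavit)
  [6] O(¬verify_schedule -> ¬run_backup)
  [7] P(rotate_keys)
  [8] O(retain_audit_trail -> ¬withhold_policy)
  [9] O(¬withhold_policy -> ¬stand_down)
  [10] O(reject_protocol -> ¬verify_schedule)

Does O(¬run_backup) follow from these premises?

Yes

Premise 5, F(¬inform_affidavit), is equivalent to O(inform_affidavit).
From O(inform_affidavit) and premise 2, O(inform_affidavit -> stand_down), we obtain O(stand_down).
The contrapositive of premise 9 (O(¬withhold_policy -> ¬stand_down)) is O(stand_down -> withhold_policy), and O(stand_down) is already established, so O(withhold_policy).
The contrapositive of premise 8 (O(retain_audit_trail -> ¬withhold_policy)) is O(withhold_policy -> ¬retain_audit_trail), and O(withhold_policy) is already established, so O(¬retain_audit_trail).
The contrapositive of premise 3 (O(stow_gear -> retain_audit_trail)) is O(¬retain_audit_trail -> ¬stow_gear), and O(¬retain_audit_trail) is already established, so O(¬stow_gear).
Premise 4 is O(¬reject_protocol -> stow_gear); contrapositively O(¬stow_gear -> reject_protocol). Since O(¬stow_gear) holds, K gives O(reject_protocol).
Applying K to premise 10 (O(reject_protocol -> ¬verify_schedule)) and O(reject_protocol) yields O(¬verify_schedule).
From O(¬verify_schedule) and premise 6, O(¬verify_schedule -> ¬run_backup), we obtain O(¬run_backup).
Premises 1, 7 do not contribute to this derivation.
So O(¬run_backup) follows.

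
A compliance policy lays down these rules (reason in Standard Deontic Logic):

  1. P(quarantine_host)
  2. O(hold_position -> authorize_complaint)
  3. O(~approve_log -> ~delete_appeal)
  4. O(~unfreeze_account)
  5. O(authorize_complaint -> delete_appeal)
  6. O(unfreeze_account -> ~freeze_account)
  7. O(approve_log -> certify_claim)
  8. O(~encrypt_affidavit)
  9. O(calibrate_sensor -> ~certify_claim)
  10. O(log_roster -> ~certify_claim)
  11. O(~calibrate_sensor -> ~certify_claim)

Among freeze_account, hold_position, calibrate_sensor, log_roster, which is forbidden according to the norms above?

hold_position

Premises 9 and 11 cover both cases: O(calibrate_sensor -> ~certify_claim) and O(~calibrate_sensor -> ~certify_claim). Since calibrate_sensor ∨ ~calibrate_sensor is a tautology, O(~certify_claim) follows.
Premise 7, O(approve_log -> certify_claim), contraposes to O(~certify_claim -> ~approve_log); with O(~certify_claim) we get O(~approve_log).
With premise 3, O(~approve_log -> ~delete_appeal), the K-axiom yields O(~delete_appeal).
Premise 5, O(authorize_complaint -> delete_appeal), contraposes to O(~delete_appeal -> ~authorize_complaint); with O(~delete_appeal) we get O(~authorize_complaint).
The contrapositive of premise 2 (O(hold_position -> authorize_complaint)) is O(~authorize_complaint -> ~hold_position), and O(~authorize_complaint) is already established, so O(~hold_position).
So O(~hold_position) holds, i.e. hold_position is forbidden. None of the other listed options is forbidden under the premises.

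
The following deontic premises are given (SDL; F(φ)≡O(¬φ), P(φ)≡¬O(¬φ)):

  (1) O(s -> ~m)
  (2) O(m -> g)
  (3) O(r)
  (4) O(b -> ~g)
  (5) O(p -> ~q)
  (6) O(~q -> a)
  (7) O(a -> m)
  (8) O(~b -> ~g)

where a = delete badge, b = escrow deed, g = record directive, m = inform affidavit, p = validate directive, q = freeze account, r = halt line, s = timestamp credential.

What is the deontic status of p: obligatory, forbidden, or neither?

Forbidden

Premises 4 and 8 cover both cases: O(b -> ~g) and O(~b -> ~g). Since b ∨ ~b is a tautology, O(~g) follows.
Premise 2 is O(m -> g); contrapositively O(~g -> ~m). Since O(~g) holds, K gives O(~m).
The contrapositive of premise 7 (O(a -> m)) is O(~m -> ~a), and O(~m) is already established, so O(~a).
The contrapositive of premise 6 (O(~q -> a)) is O(~a -> q), and O(~a) is already established, so O(q).
Premise 5 is O(p -> ~q); contrapositively O(q -> ~p). Since O(q) holds, K gives O(~p).
Premises 1, 3 do not contribute to this derivation.
Thus O(~p), which is F(p): p is forbidden.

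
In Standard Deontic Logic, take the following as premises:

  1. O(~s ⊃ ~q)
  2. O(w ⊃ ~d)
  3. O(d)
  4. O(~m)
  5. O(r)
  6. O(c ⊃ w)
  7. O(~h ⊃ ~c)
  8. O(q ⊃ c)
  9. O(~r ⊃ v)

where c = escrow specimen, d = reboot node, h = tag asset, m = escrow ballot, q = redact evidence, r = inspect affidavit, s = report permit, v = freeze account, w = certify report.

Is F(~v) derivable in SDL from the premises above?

No

Premise 9 is O(~r ⊃ v), but O(~r) is not derivable from the premises, so it does not yield O(v).
No other premise forces O(v). An ideal world satisfying every premise can still have ~v true, so F(~v) is not derivable.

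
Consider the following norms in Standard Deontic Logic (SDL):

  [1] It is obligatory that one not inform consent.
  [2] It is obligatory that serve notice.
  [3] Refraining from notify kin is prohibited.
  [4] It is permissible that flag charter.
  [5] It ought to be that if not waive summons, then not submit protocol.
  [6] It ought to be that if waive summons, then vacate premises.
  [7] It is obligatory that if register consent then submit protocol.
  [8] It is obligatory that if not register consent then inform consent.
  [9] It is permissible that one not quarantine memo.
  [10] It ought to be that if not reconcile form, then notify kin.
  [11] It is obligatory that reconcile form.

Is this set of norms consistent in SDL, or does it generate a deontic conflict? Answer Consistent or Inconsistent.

Premise 10 is O(¬reconcile_form → notify_kin); even if O(notify_kin) held, inferring O(¬reconcile_form) would be affirming the consequent — invalid.
So O(¬reconcile_form) is not derivable, and the apparent clash with O(reconcile_form) does not arise.
A world satisfying every obligation exists (e.g. flag_charter=false, inform_consent=false, notify_kin=true, quarantine_memo=false, reconcile_form=true, register_consent=true, serve_notice=true, submit_protocol=true, vacate_premises=true, waive_summons=true); no atom is both obligatory and forbidden, so the set is consistent.

Consistent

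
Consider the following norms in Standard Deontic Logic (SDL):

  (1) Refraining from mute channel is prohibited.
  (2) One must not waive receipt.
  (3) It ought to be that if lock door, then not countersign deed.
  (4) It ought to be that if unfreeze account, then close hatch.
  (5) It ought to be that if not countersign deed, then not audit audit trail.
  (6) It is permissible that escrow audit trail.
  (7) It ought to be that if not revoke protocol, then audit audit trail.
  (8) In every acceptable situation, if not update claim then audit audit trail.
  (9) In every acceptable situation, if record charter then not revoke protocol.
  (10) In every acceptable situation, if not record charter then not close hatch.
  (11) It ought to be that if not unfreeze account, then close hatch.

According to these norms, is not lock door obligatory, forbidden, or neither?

By case analysis on ¬unfreeze_account: premise 11 gives O(¬unfreeze_account → close_hatch) and premise 4 gives O(unfreeze_account → close_hatch), so O(close_hatch) either way.
The contrapositive of premise 10 (O(¬record_charter → ¬close_hatch)) is O(close_hatch → record_charter), and O(close_hatch) is already established, so O(record_charter).
With premise 9, O(record_charter → ¬revoke_protocol), the K-axiom yields O(¬revoke_protocol).
With premise 7, O(¬revoke_protocol → audit_audit_trail), the K-axiom yields O(audit_audit_trail).
Premise 5 is O(¬countersign_deed → ¬audit_audit_trail); contrapositively O(audit_audit_trail → countersign_deed). Since O(audit_audit_trail) holds, K gives O(countersign_deed).
Premise 3 is O(lock_door → ¬countersign_deed); contrapositively O(countersign_deed → ¬lock_door). Since O(countersign_deed) holds, K gives O(¬lock_door).
Premises 1, 2, 6, 8 do not contribute to this derivation.
Hence ¬lock_door is obligatory.

Obligatory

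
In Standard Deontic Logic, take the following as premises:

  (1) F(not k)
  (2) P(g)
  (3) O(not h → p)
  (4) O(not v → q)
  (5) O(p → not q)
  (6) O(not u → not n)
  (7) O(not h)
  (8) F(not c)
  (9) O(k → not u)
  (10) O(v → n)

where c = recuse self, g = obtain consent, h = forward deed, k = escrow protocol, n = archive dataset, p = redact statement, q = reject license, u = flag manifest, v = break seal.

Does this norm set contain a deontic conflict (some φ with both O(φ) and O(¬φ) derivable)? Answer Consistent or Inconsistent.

Premise 1, F(not k), is equivalent to O(k).
Applying K to premise 9 (O(k → not u)) and O(k) yields O(not u).
With premise 6, O(not u → not n), the K-axiom yields O(not n).
Premise 10, O(v → n), contraposes to O(not n → not v); with O(not n) we get O(not v).
From O(not v) and premise 4, O(not v → q), we obtain O(q).
The contrapositive of premise 5 (O(p → not q)) is O(q → not p), and O(q) is already established, so O(not p).
Premise 3, O(not h → p), contraposes to O(not p → h); with O(not p) we get O(h).
But premise 7 directly asserts O(not h).
We now have both O(h) and O(not h) — h is simultaneously obligatory and forbidden, violating the D-axiom.

Inconsistent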